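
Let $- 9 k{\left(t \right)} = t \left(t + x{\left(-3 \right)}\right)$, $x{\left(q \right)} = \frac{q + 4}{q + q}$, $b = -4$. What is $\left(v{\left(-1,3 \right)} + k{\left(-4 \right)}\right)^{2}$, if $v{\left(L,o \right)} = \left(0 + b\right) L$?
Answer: $\frac{3364}{729} \approx 4.6145$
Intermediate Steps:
$v{\left(L,o \right)} = - 4 L$ ($v{\left(L,o \right)} = \left(0 - 4\right) L = - 4 L$)
$x{\left(q \right)} = \frac{4 + q}{2 q}$
$k{\left(t \right)} = - \frac{t \left(- \frac{1}{6} + t\right)}{9}$ ($k{\left(t \right)} = - \frac{t \left(t + \frac{4 - 3}{2 \left(-3\right)}\right)}{9} = - \frac{t \left(t + \frac{1}{2} \left(- \frac{1}{3}\right) 1\right)}{9} = - \frac{t \left(t - \frac{1}{6}\right)}{9} = - \frac{t \left(- \frac{1}{6} + t\right)}{9}$)
$\left(v{\left(-1,3 \right)} + k{\left(-4 \right)}\right)^{2} = \left(\left(-4\right) \left(-1\right) + \frac{1}{54} \left(-4\right) \left(1 - -24\right)\right)^{2} = \left(4 + \frac{1}{54} \left(-4\right) \left(1 + 24\right)\right)^{2} = \left(4 + \frac{1}{54} \left(-4\right) 25\right)^{2} = \left(4 - \frac{50}{27}\right)^{2} = \left(\frac{58}{27}\right)^{2} = \frac{3364}{729}$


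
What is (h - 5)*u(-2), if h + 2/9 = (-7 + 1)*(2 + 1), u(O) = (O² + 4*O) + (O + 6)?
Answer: 0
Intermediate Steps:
u(O) = 6 + O² + 5*O (u(O) = (O² + 4*O) + (6 + O) = 6 + O² + 5*O)
h = -164/9 (h = -2/9 + (-7 + 1)*(2 + 1) = -2/9 - 6*3 = -2/9 - 18 = -164/9 ≈ -18.222)
(h - 5)*u(-2) = (-164/9 - 5)*(6 + (-2)² + 5*(-2)) = -209*(6 + 4 - 10)/9 = -209/9*0 = 0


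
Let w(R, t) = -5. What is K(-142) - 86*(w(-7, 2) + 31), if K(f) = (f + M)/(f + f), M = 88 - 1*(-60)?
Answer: -317515/142 ≈ -2236.0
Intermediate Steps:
M = 148 (M = 88 + 60 = 148)
K(f) = (148 + f)/(2*f) (K(f) = (f + 148)/(f + f) = (148 + f)/((2*f)) = (148 + f)*(1/(2*f)) = (148 + f)/(2*f))
K(-142) - 86*(w(-7, 2) + 31) = (1/2)*(148 - 142)/(-142) - 86*(-5 + 31) = (1/2)*(-1/142)*6 - 86*26 = -3/142 - 1*2236 = -3/142 - 2236 = -317515/142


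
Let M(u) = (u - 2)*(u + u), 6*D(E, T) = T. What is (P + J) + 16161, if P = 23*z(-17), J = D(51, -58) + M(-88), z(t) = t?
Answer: 94801/3 ≈ 31600.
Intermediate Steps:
D(E, T) = T/6
M(u) = 2*u*(-2 + u) (M(u) = (-2 + u)*(2*u) = 2*u*(-2 + u))
J = 47491/3 (J = (1/6)*(-58) + 2*(-88)*(-2 - 88) = -29/3 + 2*(-88)*(-90) = -29/3 + 15840 = 47491/3 ≈ 15830.)
P = -391 (P = 23*(-17) = -391)
(P + J) + 16161 = (-391 + 47491/3) + 16161 = 46318/3 + 16161 = 94801/3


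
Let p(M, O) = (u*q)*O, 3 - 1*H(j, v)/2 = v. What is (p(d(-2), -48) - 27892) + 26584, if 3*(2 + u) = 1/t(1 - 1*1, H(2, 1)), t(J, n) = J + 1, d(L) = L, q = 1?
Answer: -1228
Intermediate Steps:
H(j, v) = 6 - 2*v
t(J, n) = 1 + J
u = -5/3 (u = -2 + (1/(1 + (1 - 1*1)))/3 = -2 + (1/(1 + (1 - 1)))/3 = -2 + (1/(1 + 0))/3 = -2 + (1/1)/3 = -2 + (1*1)/3 = -2 + (⅓)*1 = -2 + ⅓ = -5/3 ≈ -1.6667)
p(M, O) = -5*O/3 (p(M, O) = (-5/3*1)*O = -5*O/3)
(p(d(-2), -48) - 27892) + 26584 = (-5/3*(-48) - 27892) + 26584 = (80 - 27892) + 26584 = -27812 + 26584 = -1228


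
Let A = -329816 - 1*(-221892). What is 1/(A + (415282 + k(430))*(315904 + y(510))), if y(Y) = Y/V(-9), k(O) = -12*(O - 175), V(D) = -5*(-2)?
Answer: 1/130243494086 ≈ 7.6779e-12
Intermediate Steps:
V(D) = 10
A = -107924 (A = -329816 + 221892 = -107924)
k(O) = 2100 - 12*O (k(O) = -12*(-175 + O) = 2100 - 12*O)
y(Y) = Y/10
1/(A + (415282 + k(430))*(315904 + y(510))) = 1/(-107924 + (415282 + (2100 - 12*430))*(315904 + (⅒)*510)) = 1/(-107924 + (415282 + (2100 - 5160))*(315904 + 51)) = 1/(-107924 + (415282 - 3060)*315955) = 1/(-107924 + 412222*315955) = 1/(-107924 + 130243602010) = 1/130243494086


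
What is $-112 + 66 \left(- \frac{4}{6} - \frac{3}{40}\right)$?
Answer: $- \frac{3219}{20} \approx -160.95$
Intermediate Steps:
$-112 + 66 \left(- \frac{4}{6} - \frac{3}{40}\right) = -112 + 66 \left(\left(-4\right) \frac{1}{6} - \frac{3}{40}\right) = -112 + 66 \left(- \frac{2}{3} - \frac{3}{40}\right) = -112 + 66 \left(- \frac{89}{120}\right) = -112 - \frac{979}{20} = - \frac{3219}{20}$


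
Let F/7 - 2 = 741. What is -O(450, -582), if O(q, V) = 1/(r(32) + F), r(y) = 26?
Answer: -1/5227 ≈ -0.00019131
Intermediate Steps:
F = 5201 (F = 14 + 7*741 = 14 + 5187 = 5201)
O(q, V) = 1/5227 (O(q, V) = 1/(26 + 5201) = 1/5227)
-O(450, -582) = -1*1/5227 = -1/5227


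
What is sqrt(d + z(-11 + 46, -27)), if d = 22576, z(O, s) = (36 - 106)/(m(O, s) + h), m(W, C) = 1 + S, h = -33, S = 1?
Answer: sqrt(21697706)/31 ≈ 150.26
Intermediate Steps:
m(W, C) = 2 (m(W, C) = 1 + 1 = 2)
z(O, s) = 70/31 (z(O, s) = (36 - 106)/(2 - 33) = -70/(-31) = -70*(-1/31) = 70/31)
sqrt(d + z(-11 + 46, -27)) = sqrt(22576 + 70/31) = sqrt(699926/31) = sqrt(21697706)/31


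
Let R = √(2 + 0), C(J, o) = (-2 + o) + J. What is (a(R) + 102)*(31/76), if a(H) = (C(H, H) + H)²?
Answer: 961/19 - 93*√2/19 ≈ 43.657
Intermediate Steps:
C(J, o) = -2 + J + o
R = √2 ≈ 1.4142
a(H) = (-2 + 3*H)² (a(H) = ((-2 + H + H) + H)² = ((-2 + 2*H) + H)² = (-2 + 3*H)²)
(a(R) + 102)*(31/76) = ((-2 + 3*√2)² + 102)*(31/76) = (102 + (-2 + 3*√2)²)*(31*(1/76)) = (102 + (-2 + 3*√2)²)*(31/76) = 1581/38 + 31*(-2 + 3*√2)²/76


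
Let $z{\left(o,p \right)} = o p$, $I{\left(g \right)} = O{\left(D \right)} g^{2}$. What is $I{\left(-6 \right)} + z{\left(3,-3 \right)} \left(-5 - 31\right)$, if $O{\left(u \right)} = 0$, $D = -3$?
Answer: $324$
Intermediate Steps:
$I{\left(g \right)} = 0$ ($I{\left(g \right)} = 0 g^{2} = 0$)
$I{\left(-6 \right)} + z{\left(3,-3 \right)} \left(-5 - 31\right) = 0 + 3 \left(-3\right) \left(-5 - 31\right) = 0 - 9 \left(-5 - 31\right) = 0 - -324 = 0 + 324 = 324$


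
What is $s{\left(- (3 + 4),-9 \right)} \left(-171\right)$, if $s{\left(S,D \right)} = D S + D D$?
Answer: $-24624$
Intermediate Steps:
$s{\left(S,D \right)} = D^{2} + D S$ ($s{\left(S,D \right)} = D S + D^{2} = D^{2} + D S$)
$s{\left(- (3 + 4),-9 \right)} \left(-171\right) = - 9 \left(-9 - \left(3 + 4\right)\right) \left(-171\right) = - 9 \left(-9 - 7\right) \left(-171\right) = \left(-9\right) \left(-16\right) \left(-171\right) = 144 \left(-171\right) = -24624$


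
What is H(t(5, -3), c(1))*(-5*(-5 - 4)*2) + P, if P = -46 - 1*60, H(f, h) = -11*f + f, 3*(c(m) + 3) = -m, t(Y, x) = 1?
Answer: -1006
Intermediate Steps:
c(m) = -3 - m/3 (c(m) = -3 + (-m)/3 = -3 - m/3)
H(f, h) = -10*f
P = -106 (P = -46 - 60 = -106)
H(t(5, -3), c(1))*(-5*(-5 - 4)*2) + P = (-10*1)*(-5*(-5 - 4)*2) - 106 = -10*(-5*(-9))*2 - 106 = -450*2 - 106 = -10*90 - 106 = -900 - 106 = -1006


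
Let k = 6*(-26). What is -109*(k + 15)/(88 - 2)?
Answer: 15369/86 ≈ 178.71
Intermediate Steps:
k = -156
-109*(k + 15)/(88 - 2) = -109*(-156 + 15)/(88 - 2) = -(-15369)/86 = -109*(-141/86) = 15369/86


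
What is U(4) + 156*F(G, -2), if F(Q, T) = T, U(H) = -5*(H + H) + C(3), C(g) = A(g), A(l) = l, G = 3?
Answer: -349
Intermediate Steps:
C(g) = g
U(H) = 3 - 10*H (U(H) = -5*(H + H) + 3 = -10*H + 3 = 3 - 10*H)
U(4) + 156*F(G, -2) = (3 - 10*4) + 156*(-2) = (3 - 40) - 312 = -37 - 312 = -349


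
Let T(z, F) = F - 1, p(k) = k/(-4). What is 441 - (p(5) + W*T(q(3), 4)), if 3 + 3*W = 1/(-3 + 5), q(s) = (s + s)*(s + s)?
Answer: 1779/4 ≈ 444.75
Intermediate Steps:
p(k) = -k/4 (p(k) = k*(-1/4) = -k/4)
q(s) = 4*s**2 (q(s) = (2*s)*(2*s) = 4*s**2)
T(z, F) = -1 + F
W = -5/6 (W = -1 + 1/(3*(-3 + 5)) = -1 + (1/3)/2 = -1 + (1/3)*(1/2) = -1 + 1/6 = -5/6 ≈ -0.83333)
441 - (p(5) + W*T(q(3), 4)) = 441 - (-1/4*5 - 5*(-1 + 4)/6) = 441 - (-5/4 - 5/6*3) = 441 - (-5/4 - 5/2) = 441 - 1*(-15/4) = 441 + 15/4 = 1779/4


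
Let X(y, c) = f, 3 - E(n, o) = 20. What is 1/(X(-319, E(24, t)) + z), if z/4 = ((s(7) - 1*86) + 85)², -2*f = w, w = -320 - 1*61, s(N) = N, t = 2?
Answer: 2/669 ≈ 0.0029895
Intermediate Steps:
E(n, o) = -17 (E(n, o) = 3 - 1*20 = 3 - 20 = -17)
w = -381 (w = -320 - 61 = -381)
f = 381/2 (f = -½*(-381) = 381/2 ≈ 190.50)
X(y, c) = 381/2
z = 144 (z = 4*((7 - 1*86) + 85)² = 4*((7 - 86) + 85)² = 4*(-79 + 85)² = 4*6² = 4*36 = 144)
1/(X(-319, E(24, t)) + z) = 1/(381/2 + 144) = 1/(669/2) = 2/669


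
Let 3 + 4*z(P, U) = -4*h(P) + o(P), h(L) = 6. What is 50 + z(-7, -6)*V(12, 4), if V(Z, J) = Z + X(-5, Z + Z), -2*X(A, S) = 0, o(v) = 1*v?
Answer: -52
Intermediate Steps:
o(v) = v
X(A, S) = 0 (X(A, S) = -1/2*0 = 0)
z(P, U) = -27/4 + P/4 (z(P, U) = -3/4 + (-4*6 + P)/4 = -3/4 + (-24 + P)/4 = -3/4 + (-6 + P/4) = -27/4 + P/4)
V(Z, J) = Z (V(Z, J) = Z + 0 = Z)
50 + z(-7, -6)*V(12, 4) = 50 + (-27/4 + (1/4)*(-7))*12 = 50 + (-27/4 - 7/4)*12 = 50 - 17/2*12 = 50 - 102 = -52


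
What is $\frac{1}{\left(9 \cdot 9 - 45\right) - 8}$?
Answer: $\frac{1}{28} \approx 0.035714$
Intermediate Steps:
$\frac{1}{\left(9 \cdot 9 - 45\right) - 8} = \frac{1}{\left(81 - 45\right) - 8} = \frac{1}{36 - 8} = \frac{1}{28}$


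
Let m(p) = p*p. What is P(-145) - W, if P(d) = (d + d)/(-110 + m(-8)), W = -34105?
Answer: 784560/23 ≈ 34111.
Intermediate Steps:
m(p) = p**2
P(d) = -d/23 (P(d) = (d + d)/(-110 + (-8)**2) = (2*d)/(-110 + 64) = (2*d)/(-46) = (2*d)*(-1/46) = -d/23)
P(-145) - W = -1/23*(-145) - 1*(-34105) = 145/23 + 34105 = 784560/23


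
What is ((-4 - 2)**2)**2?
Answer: 1296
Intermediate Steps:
((-4 - 2)**2)**2 = ((-6)**2)**2 = 36**2 = 1296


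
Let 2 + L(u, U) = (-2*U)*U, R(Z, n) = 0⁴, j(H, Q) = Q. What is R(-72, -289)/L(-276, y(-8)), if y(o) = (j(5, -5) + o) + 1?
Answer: 0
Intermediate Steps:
R(Z, n) = 0
y(o) = -4 + o (y(o) = (-5 + o) + 1 = -4 + o)
L(u, U) = -2 - 2*U² (L(u, U) = -2 + (-2*U)*U = -2 - 2*U²)
R(-72, -289)/L(-276, y(-8)) = 0/(-2 - 2*(-4 - 8)²) = 0/(-2 - 2*(-12)²) = 0/(-2 - 2*144) = 0/(-2 - 288) = 0/(-290) = 0*(-1/290) = 0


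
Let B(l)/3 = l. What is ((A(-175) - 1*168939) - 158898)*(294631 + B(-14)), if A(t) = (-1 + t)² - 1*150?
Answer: -87496173479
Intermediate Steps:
B(l) = 3*l
A(t) = -150 + (-1 + t)² (A(t) = (-1 + t)² - 150 = -150 + (-1 + t)²)
((A(-175) - 1*168939) - 158898)*(294631 + B(-14)) = (((-150 + (-1 - 175)²) - 1*168939) - 158898)*(294631 + 3*(-14)) = (((-150 + (-176)²) - 168939) - 158898)*(294631 - 42) = (((-150 + 30976) - 168939) - 158898)*294589 = ((30826 - 168939) - 158898)*294589 = (-138113 - 158898)*294589 = -297011*294589 = -87496173479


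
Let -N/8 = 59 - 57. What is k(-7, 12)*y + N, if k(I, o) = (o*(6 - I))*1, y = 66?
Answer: 10280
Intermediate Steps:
N = -16 (N = -8*(59 - 57) = -8*2 = -16)
k(I, o) = o*(6 - I)
k(-7, 12)*y + N = (12*(6 - 1*(-7)))*66 - 16 = (12*(6 + 7))*66 - 16 = (12*13)*66 - 16 = 156*66 - 16 = 10296 - 16 = 10280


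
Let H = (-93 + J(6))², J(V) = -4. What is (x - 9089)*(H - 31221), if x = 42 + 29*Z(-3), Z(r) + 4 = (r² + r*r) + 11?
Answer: 181519464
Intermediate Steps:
Z(r) = 7 + 2*r² (Z(r) = -4 + ((r² + r*r) + 11) = -4 + ((r² + r²) + 11) = -4 + (2*r² + 11) = -4 + (11 + 2*r²) = 7 + 2*r²)
x = 767 (x = 42 + 29*(7 + 2*(-3)²) = 42 + 29*(7 + 2*9) = 42 + 29*(7 + 18) = 42 + 29*25 = 42 + 725 = 767)
H = 9409 (H = (-93 - 4)² = (-97)² = 9409)
(x - 9089)*(H - 31221) = (767 - 9089)*(9409 - 31221) = -8322*(-21812) = 181519464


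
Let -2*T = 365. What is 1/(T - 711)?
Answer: -2/1787 ≈ -0.0011192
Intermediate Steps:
T = -365/2 (T = -½*365 = -365/2 ≈ -182.50)
1/(T - 711) = 1/(-365/2 - 711) = 1/(-1787/2) = -2/1787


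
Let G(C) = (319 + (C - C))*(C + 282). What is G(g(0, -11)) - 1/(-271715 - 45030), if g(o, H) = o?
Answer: 28493746711/316745 ≈ 89958.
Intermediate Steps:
G(C) = 89958 + 319*C (G(C) = (319 + 0)*(282 + C) = 319*(282 + C) = 89958 + 319*C)
G(g(0, -11)) - 1/(-271715 - 45030) = (89958 + 319*0) - 1/(-271715 - 45030) = (89958 + 0) - 1/(-316745) = 89958 - 1*(-1/316745) = 89958 + 1/316745 = 28493746711/316745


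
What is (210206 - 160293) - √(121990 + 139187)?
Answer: 49913 - √261177 ≈ 49402.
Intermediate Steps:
(210206 - 160293) - √(121990 + 139187) = 49913 - √261177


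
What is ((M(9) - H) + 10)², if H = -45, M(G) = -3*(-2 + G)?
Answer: 1156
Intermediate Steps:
M(G) = 6 - 3*G
((M(9) - H) + 10)² = (((6 - 3*9) - 1*(-45)) + 10)² = (((6 - 27) + 45) + 10)² = ((-21 + 45) + 10)² = (24 + 10)² = 34² = 1156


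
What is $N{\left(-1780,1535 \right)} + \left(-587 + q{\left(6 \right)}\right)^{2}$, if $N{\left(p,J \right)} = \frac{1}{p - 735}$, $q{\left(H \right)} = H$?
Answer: $\frac{848965914}{2515} \approx 3.3756 \cdot 10^{5}$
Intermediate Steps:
$N{\left(p,J \right)} = \frac{1}{-735 + p}$
$N{\left(-1780,1535 \right)} + \left(-587 + q{\left(6 \right)}\right)^{2} = \frac{1}{-735 - 1780} + \left(-587 + 6\right)^{2} = \frac{1}{-2515} + \left(-581\right)^{2} = - \frac{1}{2515} + 337561 = \frac{848965914}{2515}$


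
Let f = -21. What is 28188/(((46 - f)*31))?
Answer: 28188/2077 ≈ 13.572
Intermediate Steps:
28188/(((46 - f)*31)) = 28188/(((46 - 1*(-21))*31)) = 28188/(((46 + 21)*31)) = 28188/((67*31)) = 28188/2077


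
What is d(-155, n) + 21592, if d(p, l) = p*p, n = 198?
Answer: 45617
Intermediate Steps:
d(p, l) = p**2
d(-155, n) + 21592 = (-155)**2 + 21592 = 24025 + 21592 = 45617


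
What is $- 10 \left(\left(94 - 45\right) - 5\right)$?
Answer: $-440$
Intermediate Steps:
$- 10 \left(\left(94 - 45\right) - 5\right) = - 10 \left(49 - 5\right) = \left(-10\right) 44 = -440$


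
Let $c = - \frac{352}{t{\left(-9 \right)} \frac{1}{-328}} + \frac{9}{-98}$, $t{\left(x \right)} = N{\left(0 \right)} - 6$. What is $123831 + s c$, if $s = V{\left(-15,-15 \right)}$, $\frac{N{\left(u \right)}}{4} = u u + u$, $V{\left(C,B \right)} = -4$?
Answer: $\frac{29517899}{147} \approx 2.008 \cdot 10^{5}$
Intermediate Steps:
$N{\left(u \right)} = 4 u + 4 u^{2}$ ($N{\left(u \right)} = 4 \left(u u + u\right) = 4 \left(u^{2} + u\right) = 4 \left(u + u^{2}\right) = 4 u + 4 u^{2}$)
$s = -4$
$t{\left(x \right)} = -6$ ($t{\left(x \right)} = 4 \cdot 0 \left(1 + 0\right) - 6 = 4 \cdot 0 \cdot 1 - 6 = 0 - 6 = -6$)
$c = - \frac{5657371}{294}$ ($c = - \frac{352}{\left(-6\right) \frac{1}{-328}} + \frac{9}{-98} = - \frac{352}{\left(-6\right) \left(- \frac{1}{328}\right)} + 9 \left(- \frac{1}{98}\right) = - \frac{352}{\frac{3}{164}} - \frac{9}{98} = \left(-352\right) \frac{164}{3} - \frac{9}{98} = - \frac{57728}{3} - \frac{9}{98} = - \frac{5657371}{294} \approx -19243.0$)
$123831 + s c = 123831 - - \frac{11314742}{147} = 123831 + \frac{11314742}{147} = \frac{29517899}{147}$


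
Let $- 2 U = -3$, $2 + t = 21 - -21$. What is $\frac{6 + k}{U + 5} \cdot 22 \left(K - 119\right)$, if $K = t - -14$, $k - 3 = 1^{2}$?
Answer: $-2200$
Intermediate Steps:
$t = 40$ ($t = -2 + \left(21 - -21\right) = -2 + \left(21 + 21\right) = -2 + 42 = 40$)
$k = 4$ ($k = 3 + 1^{2} = 3 + 1 = 4$)
$U = \frac{3}{2}$ ($U = \left(- \frac{1}{2}\right) \left(-3\right) = \frac{3}{2} \approx 1.5$)
$K = 54$ ($K = 40 - -14 = 40 + 14 = 54$)
$\frac{6 + k}{U + 5} \cdot 22 \left(K - 119\right) = \frac{6 + 4}{\frac{3}{2} + 5} \cdot 22 \left(54 - 119\right) = \frac{10}{\frac{13}{2}} \cdot 22 \left(-65\right) = 10 \cdot \frac{2}{13} \cdot 22 \left(-65\right) = \frac{20}{13} \cdot 22 \left(-65\right) = \frac{440}{13} \left(-65\right) = -2200$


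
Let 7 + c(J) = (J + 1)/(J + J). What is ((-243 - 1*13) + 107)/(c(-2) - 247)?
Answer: 596/1015 ≈ 0.58719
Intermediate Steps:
c(J) = -7 + (1 + J)/(2*J) (c(J) = -7 + (J + 1)/(J + J) = -7 + (1 + J)/((2*J)) = -7 + (1 + J)*(1/(2*J)) = -7 + (1 + J)/(2*J))
((-243 - 1*13) + 107)/(c(-2) - 247) = ((-243 - 1*13) + 107)/((1/2)*(1 - 13*(-2))/(-2) - 247) = ((-243 - 13) + 107)/((1/2)*(-1/2)*(1 + 26) - 247) = (-256 + 107)/((1/2)*(-1/2)*27 - 247) = -149/(-27/4 - 247) = -149/(-1015/4) = -149*(-4/1015) = 596/1015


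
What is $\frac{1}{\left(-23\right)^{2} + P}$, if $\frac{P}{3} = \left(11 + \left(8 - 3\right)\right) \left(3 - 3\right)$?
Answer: $\frac{1}{529} \approx 0.0018904$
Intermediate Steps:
$P = 0$ ($P = 3 \left(11 + \left(8 - 3\right)\right) \left(3 - 3\right) = 3 \left(11 + 5\right) 0 = 3 \cdot 16 \cdot 0 = 3 \cdot 0 = 0$)
$\frac{1}{\left(-23\right)^{2} + P} = \frac{1}{\left(-23\right)^{2} + 0} = \frac{1}{529 + 0} = \frac{1}{529}$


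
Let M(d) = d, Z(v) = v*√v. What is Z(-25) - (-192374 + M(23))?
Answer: 192351 - 125*I ≈ 1.9235e+5 - 125.0*I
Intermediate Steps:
Z(v) = v^(3/2)
Z(-25) - (-192374 + M(23)) = (-25)^(3/2) - (-192374 + 23) = -125*I - 1*(-192351) = -125*I + 192351 = 192351 - 125*I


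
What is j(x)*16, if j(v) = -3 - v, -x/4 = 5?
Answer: 272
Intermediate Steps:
x = -20 (x = -4*5 = -20)
j(x)*16 = (-3 - 1*(-20))*16 = (-3 + 20)*16 = 17*16 = 272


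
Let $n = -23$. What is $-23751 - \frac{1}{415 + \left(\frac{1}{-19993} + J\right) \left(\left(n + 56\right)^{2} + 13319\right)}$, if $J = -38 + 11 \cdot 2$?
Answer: $- \frac{109270361547374}{4600663617} \approx -23751.0$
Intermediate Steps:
$J = -16$ ($J = -38 + 22 = -16$)
$-23751 - \frac{1}{415 + \left(\frac{1}{-19993} + J\right) \left(\left(n + 56\right)^{2} + 13319\right)} = -23751 - \frac{1}{415 + \left(\frac{1}{-19993} - 16\right) \left(\left(-23 + 56\right)^{2} + 13319\right)} = -23751 - \frac{1}{415 + \left(- \frac{1}{19993} - 16\right) \left(33^{2} + 13319\right)} = -23751 - \frac{1}{415 - \frac{319889 \left(1089 + 13319\right)}{19993}} = -23751 - \frac{1}{415 - \frac{4608960712}{19993}} = -23751 - \frac{1}{- \frac{4600663617}{19993}} = -23751 - - \frac{19993}{4600663617} = -23751 + \frac{19993}{4600663617} = - \frac{109270361547374}{4600663617}$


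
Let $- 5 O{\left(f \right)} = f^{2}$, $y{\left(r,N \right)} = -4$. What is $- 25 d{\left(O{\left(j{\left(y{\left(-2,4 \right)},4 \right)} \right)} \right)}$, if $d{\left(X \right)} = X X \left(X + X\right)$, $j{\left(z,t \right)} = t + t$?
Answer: $\frac{524288}{5} \approx 1.0486 \cdot 10^{5}$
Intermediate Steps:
$j{\left(z,t \right)} = 2 t$
$O{\left(f \right)} = - \frac{f^{2}}{5}$
$d{\left(X \right)} = 2 X^{3}$ ($d{\left(X \right)} = X^{2} \cdot 2 X = 2 X^{3}$)
$- 25 d{\left(O{\left(j{\left(y{\left(-2,4 \right)},4 \right)} \right)} \right)} = - 25 \cdot 2 \left(- \frac{\left(2 \cdot 4\right)^{2}}{5}\right)^{3} = - 25 \cdot 2 \left(- \frac{8^{2}}{5}\right)^{3} = - 25 \cdot 2 \left(\left(- \frac{1}{5}\right) 64\right)^{3} = - 25 \cdot 2 \left(- \frac{64}{5}\right)^{3} = - 25 \cdot 2 \left(- \frac{262144}{125}\right) = \left(-25\right) \left(- \frac{524288}{125}\right) = \frac{524288}{5}$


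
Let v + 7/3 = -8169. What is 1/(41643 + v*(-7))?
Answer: 3/296527 ≈ 1.0117e-5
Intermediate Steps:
v = -24514/3 (v = -7/3 - 8169 = -24514/3 ≈ -8171.3)
1/(41643 + v*(-7)) = 1/(41643 - 24514/3*(-7)) = 1/(41643 + 171598/3) = 1/(296527/3) = 3/296527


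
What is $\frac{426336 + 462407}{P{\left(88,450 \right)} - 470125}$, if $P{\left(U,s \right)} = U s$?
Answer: $- \frac{52279}{25325} \approx -2.0643$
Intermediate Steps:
$\frac{426336 + 462407}{P{\left(88,450 \right)} - 470125} = \frac{426336 + 462407}{88 \cdot 450 - 470125} = \frac{888743}{39600 - 470125} = \frac{888743}{-430525} = 888743 \left(- \frac{1}{430525}\right) = - \frac{52279}{25325}$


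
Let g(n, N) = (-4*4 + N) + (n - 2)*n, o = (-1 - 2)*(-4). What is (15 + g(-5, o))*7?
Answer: 322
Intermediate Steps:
o = 12 (o = -3*(-4) = 12)
g(n, N) = -16 + N + n*(-2 + n) (g(n, N) = (-16 + N) + (-2 + n)*n = (-16 + N) + n*(-2 + n) = -16 + N + n*(-2 + n))
(15 + g(-5, o))*7 = (15 + (-16 + 12 + (-5)**2 - 2*(-5)))*7 = (15 + (-16 + 12 + 25 + 10))*7 = (15 + 31)*7 = 46*7 = 322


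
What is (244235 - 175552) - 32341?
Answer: 36342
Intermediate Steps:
(244235 - 175552) - 32341 = 68683 - 32341 = 36342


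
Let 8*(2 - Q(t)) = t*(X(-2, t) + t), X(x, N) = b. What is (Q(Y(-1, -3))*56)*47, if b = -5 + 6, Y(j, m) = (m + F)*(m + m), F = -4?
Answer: -588910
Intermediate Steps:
Y(j, m) = 2*m*(-4 + m) (Y(j, m) = (m - 4)*(m + m) = (-4 + m)*(2*m) = 2*m*(-4 + m))
b = 1
X(x, N) = 1
Q(t) = 2 - t*(1 + t)/8
(Q(Y(-1, -3))*56)*47 = ((2 - (-3)*(-4 - 3)/4 - 36*(-4 - 3)**2/8)*56)*47 = ((2 - (-3)*(-7)/4 - (2*(-3)*(-7))**2/8)*56)*47 = ((2 - 1/8*42 - 1/8*42**2)*56)*47 = ((2 - 21/4 - 1/8*1764)*56)*47 = ((2 - 21/4 - 441/2)*56)*47 = -895/4*56*47 = -12530*47 = -588910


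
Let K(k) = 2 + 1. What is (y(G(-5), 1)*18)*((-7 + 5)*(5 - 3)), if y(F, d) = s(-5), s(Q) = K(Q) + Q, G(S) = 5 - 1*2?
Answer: 144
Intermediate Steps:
K(k) = 3
G(S) = 3 (G(S) = 5 - 2 = 3)
s(Q) = 3 + Q
y(F, d) = -2 (y(F, d) = 3 - 5 = -2)
(y(G(-5), 1)*18)*((-7 + 5)*(5 - 3)) = (-2*18)*((-7 + 5)*(5 - 3)) = -(-72)*2 = -36*(-4) = 144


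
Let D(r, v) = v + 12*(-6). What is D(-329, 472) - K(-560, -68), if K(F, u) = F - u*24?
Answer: -672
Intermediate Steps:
D(r, v) = -72 + v (D(r, v) = v - 72 = -72 + v)
K(F, u) = F - 24*u
D(-329, 472) - K(-560, -68) = (-72 + 472) - (-560 - 24*(-68)) = 400 - (-560 + 1632) = 400 - 1*1072 = 400 - 1072 = -672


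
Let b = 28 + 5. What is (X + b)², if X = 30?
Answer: 3969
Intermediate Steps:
b = 33
(X + b)² = (30 + 33)² = 63² = 3969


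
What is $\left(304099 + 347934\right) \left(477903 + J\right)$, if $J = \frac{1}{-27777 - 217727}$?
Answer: $\frac{76501139762609663}{245504} \approx 3.1161 \cdot 10^{11}$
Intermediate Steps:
$J = - \frac{1}{245504}$ ($J = \frac{1}{-245504} = - \frac{1}{245504} \approx -4.0733 \cdot 10^{-6}$)
$\left(304099 + 347934\right) \left(477903 + J\right) = \left(304099 + 347934\right) \left(477903 - \frac{1}{245504}\right) = 652033 \cdot \frac{117327098111}{245504} = \frac{76501139762609663}{245504}$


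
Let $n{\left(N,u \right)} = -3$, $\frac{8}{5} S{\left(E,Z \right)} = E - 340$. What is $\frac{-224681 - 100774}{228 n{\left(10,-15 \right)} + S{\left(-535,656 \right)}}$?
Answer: $\frac{2603640}{9847} \approx 264.41$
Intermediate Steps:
$S{\left(E,Z \right)} = - \frac{425}{2} + \frac{5 E}{8}$ ($S{\left(E,Z \right)} = \frac{5 \left(E - 340\right)}{8} = \frac{5 \left(-340 + E\right)}{8} = - \frac{425}{2} + \frac{5 E}{8}$)
$\frac{-224681 - 100774}{228 n{\left(10,-15 \right)} + S{\left(-535,656 \right)}} = \frac{-224681 - 100774}{228 \left(-3\right) + \left(- \frac{425}{2} + \frac{5}{8} \left(-535\right)\right)} = - \frac{325455}{-684 - \frac{4375}{8}} = - \frac{325455}{- \frac{9847}{8}} = \left(-325455\right) \left(- \frac{8}{9847}\right) = \frac{2603640}{9847}$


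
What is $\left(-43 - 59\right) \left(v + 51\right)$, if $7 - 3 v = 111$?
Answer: $-1666$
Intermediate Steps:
$v = - \frac{104}{3}$ ($v = \frac{7}{3} - 37 = - \frac{104}{3} \approx -34.667$)
$\left(-43 - 59\right) \left(v + 51\right) = \left(-43 - 59\right) \left(- \frac{104}{3} + 51\right) = \left(-102\right) \frac{49}{3} = -1666$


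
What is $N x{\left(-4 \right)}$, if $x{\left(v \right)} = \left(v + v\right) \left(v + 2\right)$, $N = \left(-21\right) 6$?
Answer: $-2016$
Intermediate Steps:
$N = -126$
$x{\left(v \right)} = 2 v \left(2 + v\right)$
$N x{\left(-4 \right)} = - 126 \cdot 2 \left(-4\right) \left(2 - 4\right) = - 126 \cdot 2 \left(-4\right) \left(-2\right) = \left(-126\right) 16 = -2016$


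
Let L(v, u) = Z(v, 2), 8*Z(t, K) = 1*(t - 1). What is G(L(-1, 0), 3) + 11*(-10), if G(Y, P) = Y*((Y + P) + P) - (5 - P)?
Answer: -1815/16 ≈ -113.44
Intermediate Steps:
Z(t, K) = -1/8 + t/8 (Z(t, K) = (1*(t - 1))/8 = (1*(-1 + t))/8 = (-1 + t)/8 = -1/8 + t/8)
L(v, u) = -1/8 + v/8
G(Y, P) = -5 + P + Y*(Y + 2*P) (G(Y, P) = Y*((P + Y) + P) + (-5 + P) = Y*(Y + 2*P) + (-5 + P) = -5 + P + Y*(Y + 2*P))
G(L(-1, 0), 3) + 11*(-10) = (-5 + 3 + (-1/8 + (1/8)*(-1))**2 + 2*3*(-1/8 + (1/8)*(-1))) + 11*(-10) = (-5 + 3 + (-1/8 - 1/8)**2 + 2*3*(-1/8 - 1/8)) - 110 = (-5 + 3 + (-1/4)**2 + 2*3*(-1/4)) - 110 = (-5 + 3 + 1/16 - 3/2) - 110 = -55/16 - 110 = -1815/16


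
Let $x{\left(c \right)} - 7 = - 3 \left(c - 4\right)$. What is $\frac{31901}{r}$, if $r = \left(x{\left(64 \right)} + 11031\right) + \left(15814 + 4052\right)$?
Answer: $\frac{31901}{30724} \approx 1.0383$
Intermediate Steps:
$x{\left(c \right)} = 19 - 3 c$ ($x{\left(c \right)} = 7 - 3 \left(c - 4\right) = 7 - 3 \left(-4 + c\right) = 7 - \left(-12 + 3 c\right) = 19 - 3 c$)
$r = 30724$ ($r = \left(\left(19 - 192\right) + 11031\right) + \left(15814 + 4052\right) = \left(\left(19 - 192\right) + 11031\right) + 19866 = \left(-173 + 11031\right) + 19866 = 10858 + 19866 = 30724$)
$\frac{31901}{r} = \frac{31901}{30724}$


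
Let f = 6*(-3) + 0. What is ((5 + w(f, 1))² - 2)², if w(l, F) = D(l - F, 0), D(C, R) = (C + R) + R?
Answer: 37636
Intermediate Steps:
f = -18 (f = -18 + 0 = -18)
D(C, R) = C + 2*R
w(l, F) = l - F (w(l, F) = (l - F) + 2*0 = (l - F) + 0 = l - F)
((5 + w(f, 1))² - 2)² = ((5 + (-18 - 1*1))² - 2)² = ((5 + (-18 - 1))² - 2)² = ((5 - 19)² - 2)² = ((-14)² - 2)² = (196 - 2)² = 194² = 37636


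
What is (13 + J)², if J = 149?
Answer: 26244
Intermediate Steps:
(13 + J)² = (13 + 149)² = 162² = 26244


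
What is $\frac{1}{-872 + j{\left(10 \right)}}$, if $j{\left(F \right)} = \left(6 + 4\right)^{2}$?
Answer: $- \frac{1}{772} \approx -0.0012953$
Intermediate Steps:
$j{\left(F \right)} = 100$ ($j{\left(F \right)} = 10^{2} = 100$)
$\frac{1}{-872 + j{\left(10 \right)}} = \frac{1}{-872 + 100} = \frac{1}{-772} = - \frac{1}{772}$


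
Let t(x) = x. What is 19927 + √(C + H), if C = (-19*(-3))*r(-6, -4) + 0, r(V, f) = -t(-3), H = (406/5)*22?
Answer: 19927 + √48935/5 ≈ 19971.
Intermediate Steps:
H = 8932/5 (H = (406*(⅕))*22 = (406/5)*22 = 8932/5 ≈ 1786.4)
r(V, f) = 3 (r(V, f) = -1*(-3) = 3)
C = 171 (C = -19*(-3)*3 + 0 = 57*3 + 0 = 171 + 0 = 171)
19927 + √(C + H) = 19927 + √(171 + 8932/5) = 19927 + √(9787/5) = 19927 + √48935/5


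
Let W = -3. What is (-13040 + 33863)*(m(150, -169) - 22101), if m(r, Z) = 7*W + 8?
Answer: -460479822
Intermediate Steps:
m(r, Z) = -13 (m(r, Z) = 7*(-3) + 8 = -21 + 8 = -13)
(-13040 + 33863)*(m(150, -169) - 22101) = (-13040 + 33863)*(-13 - 22101) = 20823*(-22114) = -460479822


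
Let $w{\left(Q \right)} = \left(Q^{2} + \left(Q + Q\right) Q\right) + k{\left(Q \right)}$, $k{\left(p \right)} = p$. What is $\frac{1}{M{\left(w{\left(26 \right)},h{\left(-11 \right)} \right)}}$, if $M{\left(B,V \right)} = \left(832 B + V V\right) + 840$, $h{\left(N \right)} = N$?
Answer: $\frac{1}{1709889} \approx 5.8483 \cdot 10^{-7}$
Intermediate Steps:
$w{\left(Q \right)} = Q + 3 Q^{2}$ ($w{\left(Q \right)} = \left(Q^{2} + \left(Q + Q\right) Q\right) + Q = \left(Q^{2} + 2 Q Q\right) + Q = \left(Q^{2} + 2 Q^{2}\right) + Q = 3 Q^{2} + Q = Q + 3 Q^{2}$)
$M{\left(B,V \right)} = 840 + V^{2} + 832 B$ ($M{\left(B,V \right)} = \left(832 B + V^{2}\right) + 840 = \left(V^{2} + 832 B\right) + 840 = 840 + V^{2} + 832 B$)
$\frac{1}{M{\left(w{\left(26 \right)},h{\left(-11 \right)} \right)}} = \frac{1}{840 + \left(-11\right)^{2} + 832 \cdot 26 \left(1 + 3 \cdot 26\right)} = \frac{1}{840 + 121 + 832 \cdot 26 \left(1 + 78\right)} = \frac{1}{840 + 121 + 832 \cdot 26 \cdot 79} = \frac{1}{840 + 121 + 832 \cdot 2054} = \frac{1}{840 + 121 + 1708928} = \frac{1}{1709889}$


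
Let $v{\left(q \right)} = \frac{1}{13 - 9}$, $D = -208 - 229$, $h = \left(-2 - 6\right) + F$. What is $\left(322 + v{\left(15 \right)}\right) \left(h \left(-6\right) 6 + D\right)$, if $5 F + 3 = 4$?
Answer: $- \frac{1006709}{20} \approx -50335.0$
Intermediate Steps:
$F = \frac{1}{5}$ ($F = - \frac{3}{5} + \frac{1}{5} \cdot 4 = - \frac{3}{5} + \frac{4}{5} = \frac{1}{5} \approx 0.2$)
$h = - \frac{39}{5}$ ($h = \left(-2 - 6\right) + \frac{1}{5} = -8 + \frac{1}{5} = - \frac{39}{5} \approx -7.8$)
$D = -437$
$v{\left(q \right)} = \frac{1}{4}$
$\left(322 + v{\left(15 \right)}\right) \left(h \left(-6\right) 6 + D\right) = \left(322 + \frac{1}{4}\right) \left(\left(- \frac{39}{5}\right) \left(-6\right) 6 - 437\right) = \frac{1289 \left(\frac{234}{5} \cdot 6 - 437\right)}{4} = \frac{1289 \left(\frac{1404}{5} - 437\right)}{4} = \frac{1289}{4} \left(- \frac{781}{5}\right) = - \frac{1006709}{20}$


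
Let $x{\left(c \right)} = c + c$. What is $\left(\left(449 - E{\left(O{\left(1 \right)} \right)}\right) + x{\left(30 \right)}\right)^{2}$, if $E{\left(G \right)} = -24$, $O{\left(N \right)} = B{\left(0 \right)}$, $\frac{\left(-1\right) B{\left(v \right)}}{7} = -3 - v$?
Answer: $284089$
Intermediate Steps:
$B{\left(v \right)} = 21 + 7 v$ ($B{\left(v \right)} = - 7 \left(-3 - v\right) = 21 + 7 v$)
$O{\left(N \right)} = 21$ ($O{\left(N \right)} = 21 + 7 \cdot 0 = 21 + 0 = 21$)
$x{\left(c \right)} = 2 c$
$\left(\left(449 - E{\left(O{\left(1 \right)} \right)}\right) + x{\left(30 \right)}\right)^{2} = \left(\left(449 - -24\right) + 2 \cdot 30\right)^{2} = \left(\left(449 + 24\right) + 60\right)^{2} = \left(473 + 60\right)^{2} = 533^{2} = 284089$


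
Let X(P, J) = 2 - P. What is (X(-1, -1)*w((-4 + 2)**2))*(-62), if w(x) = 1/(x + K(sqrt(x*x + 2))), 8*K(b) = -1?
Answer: -48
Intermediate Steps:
K(b) = -1/8 (K(b) = (1/8)*(-1) = -1/8)
w(x) = 1/(-1/8 + x) (w(x) = 1/(x - 1/8) = 1/(-1/8 + x))
(X(-1, -1)*w((-4 + 2)**2))*(-62) = ((2 - 1*(-1))*(8/(-1 + 8*(-4 + 2)**2)))*(-62) = ((2 + 1)*(8/(-1 + 8*(-2)**2)))*(-62) = (3*(8/(-1 + 8*4)))*(-62) = (3*(8/(-1 + 32)))*(-62) = (3*(8/31))*(-62) = (24/31)*(-62) = -48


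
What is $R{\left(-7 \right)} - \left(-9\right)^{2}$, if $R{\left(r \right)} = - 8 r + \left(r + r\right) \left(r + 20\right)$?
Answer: $-207$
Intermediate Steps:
$R{\left(r \right)} = - 8 r + 2 r \left(20 + r\right)$
$R{\left(-7 \right)} - \left(-9\right)^{2} = 2 \left(-7\right) \left(16 - 7\right) - \left(-9\right)^{2} = 2 \left(-7\right) 9 - 81 = -126 - 81 = -207$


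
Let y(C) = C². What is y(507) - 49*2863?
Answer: 116762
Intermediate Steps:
y(507) - 49*2863 = 507² - 49*2863 = 257049 - 140287 = 116762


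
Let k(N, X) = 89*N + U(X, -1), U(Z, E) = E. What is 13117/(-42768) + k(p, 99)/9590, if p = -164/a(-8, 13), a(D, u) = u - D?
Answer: -544462081/1435507920 ≈ -0.37928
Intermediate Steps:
p = -164/21 (p = -164/(13 - 1*(-8)) = -164/(13 + 8) = -164/21 ≈ -7.8095)
k(N, X) = -1 + 89*N (k(N, X) = 89*N - 1 = -1 + 89*N)
13117/(-42768) + k(p, 99)/9590 = 13117/(-42768) + (-1 + 89*(-164/21))/9590 = 13117*(-1/42768) + (-1 - 14596/21)*(1/9590) = -13117/42768 - 14617/21*1/9590 = -13117/42768 - 14617/201390 = -544462081/1435507920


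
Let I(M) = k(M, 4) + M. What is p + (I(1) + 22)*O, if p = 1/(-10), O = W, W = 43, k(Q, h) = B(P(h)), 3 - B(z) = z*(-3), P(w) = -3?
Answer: 7309/10 ≈ 730.90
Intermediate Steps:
B(z) = 3 + 3*z (B(z) = 3 - z*(-3) = 3 - (-3)*z = 3 + 3*z)
k(Q, h) = -6 (k(Q, h) = 3 + 3*(-3) = 3 - 9 = -6)
O = 43
p = -⅒ ≈ -0.10000
I(M) = -6 + M
p + (I(1) + 22)*O = -⅒ + ((-6 + 1) + 22)*43 = -⅒ + (-5 + 22)*43 = -⅒ + 17*43 = -⅒ + 731 = 7309/10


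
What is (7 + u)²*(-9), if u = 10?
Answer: -2601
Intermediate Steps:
(7 + u)²*(-9) = (7 + 10)²*(-9) = 17²*(-9) = 289*(-9) = -2601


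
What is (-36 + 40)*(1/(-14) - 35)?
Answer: -982/7 ≈ -140.29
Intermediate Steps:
(-36 + 40)*(1/(-14) - 35) = 4*(-1/14 - 35) = 4*(-491/14) = -982/7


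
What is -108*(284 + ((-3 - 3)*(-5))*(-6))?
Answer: -11232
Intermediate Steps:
-108*(284 + ((-3 - 3)*(-5))*(-6)) = -108*(284 - 6*(-5)*(-6)) = -108*(284 + 30*(-6)) = -108*(284 - 180) = -108*104 = -11232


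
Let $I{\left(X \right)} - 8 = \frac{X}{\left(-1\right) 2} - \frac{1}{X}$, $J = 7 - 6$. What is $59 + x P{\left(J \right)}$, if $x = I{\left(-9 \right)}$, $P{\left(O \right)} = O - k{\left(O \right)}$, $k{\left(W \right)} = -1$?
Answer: $\frac{758}{9} \approx 84.222$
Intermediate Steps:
$J = 1$ ($J = 7 - 6 = 1$)
$P{\left(O \right)} = 1 + O$ ($P{\left(O \right)} = O - -1 = O + 1 = 1 + O$)
$I{\left(X \right)} = 8 - \frac{1}{X} - \frac{X}{2}$ ($I{\left(X \right)} = 8 + \left(\frac{X}{\left(-1\right) 2} - \frac{1}{X}\right) = 8 + \left(\frac{X}{-2} - \frac{1}{X}\right) = 8 + \left(X \left(- \frac{1}{2}\right) - \frac{1}{X}\right) = 8 - \left(\frac{1}{X} + \frac{X}{2}\right) = 8 - \frac{1}{X} - \frac{X}{2}$)
$x = \frac{227}{18}$ ($x = 8 - \frac{1}{-9} - - \frac{9}{2} = 8 - - \frac{1}{9} + \frac{9}{2} = 8 + \frac{1}{9} + \frac{9}{2} = \frac{227}{18} \approx 12.611$)
$59 + x P{\left(J \right)} = 59 + \frac{227 \left(1 + 1\right)}{18} = 59 + \frac{227}{18} \cdot 2 = 59 + \frac{227}{9} = \frac{758}{9}$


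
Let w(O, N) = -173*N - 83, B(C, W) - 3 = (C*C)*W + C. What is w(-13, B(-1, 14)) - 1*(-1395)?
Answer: -1456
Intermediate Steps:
B(C, W) = 3 + C + W*C² (B(C, W) = 3 + ((C*C)*W + C) = 3 + (C²*W + C) = 3 + (W*C² + C) = 3 + (C + W*C²) = 3 + C + W*C²)
w(O, N) = -83 - 173*N
w(-13, B(-1, 14)) - 1*(-1395) = (-83 - 173*(3 - 1 + 14*(-1)²)) - 1*(-1395) = (-83 - 173*(3 - 1 + 14*1)) + 1395 = (-83 - 173*(3 - 1 + 14)) + 1395 = (-83 - 173*16) + 1395 = (-83 - 2768) + 1395 = -2851 + 1395 = -1456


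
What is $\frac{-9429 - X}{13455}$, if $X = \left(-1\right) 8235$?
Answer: $- \frac{398}{4485} \approx -0.08874$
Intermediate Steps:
$X = -8235$
$\frac{-9429 - X}{13455} = \frac{-9429 - -8235}{13455} = \left(-9429 + 8235\right) \frac{1}{13455} = \left(-1194\right) \frac{1}{13455} = - \frac{398}{4485}$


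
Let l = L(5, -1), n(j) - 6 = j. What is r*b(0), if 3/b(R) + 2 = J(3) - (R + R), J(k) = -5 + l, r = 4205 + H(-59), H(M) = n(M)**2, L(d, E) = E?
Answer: -10521/4 ≈ -2630.3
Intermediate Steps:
n(j) = 6 + j
H(M) = (6 + M)**2
l = -1
r = 7014 (r = 4205 + (6 - 59)**2 = 4205 + (-53)**2 = 4205 + 2809 = 7014)
J(k) = -6 (J(k) = -5 - 1 = -6)
b(R) = 3/(-8 - 2*R) (b(R) = 3/(-2 + (-6 - (R + R))) = 3/(-2 + (-6 - 2*R)) = 3/(-8 - 2*R))
r*b(0) = 7014*(-3/(8 + 2*0)) = 7014*(-3/(8 + 0)) = 7014*(-3/8) = -10521/4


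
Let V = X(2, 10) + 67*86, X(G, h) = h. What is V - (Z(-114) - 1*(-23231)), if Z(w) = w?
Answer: -17345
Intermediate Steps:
V = 5772 (V = 10 + 67*86 = 10 + 5762 = 5772)
V - (Z(-114) - 1*(-23231)) = 5772 - (-114 - 1*(-23231)) = 5772 - (-114 + 23231) = 5772 - 1*23117 = 5772 - 23117 = -17345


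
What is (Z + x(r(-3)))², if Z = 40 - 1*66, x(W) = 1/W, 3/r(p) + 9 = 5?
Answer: 6724/9 ≈ 747.11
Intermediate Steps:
r(p) = -¾ (r(p) = 3/(-9 + 5) = 3/(-4) = 3*(-¼) = -¾)
Z = -26 (Z = 40 - 66 = -26)
(Z + x(r(-3)))² = (-26 + 1/(-¾))² = (-26 - 4/3)² = (-82/3)² = 6724/9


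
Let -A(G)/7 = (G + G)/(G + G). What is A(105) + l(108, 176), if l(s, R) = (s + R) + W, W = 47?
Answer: 324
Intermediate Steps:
A(G) = -7 (A(G) = -7*(G + G)/(G + G) = -7*2*G/(2*G) = -7*2*G*1/(2*G) = -7*1 = -7)
l(s, R) = 47 + R + s (l(s, R) = (s + R) + 47 = (R + s) + 47 = 47 + R + s)
A(105) + l(108, 176) = -7 + (47 + 176 + 108) = -7 + 331 = 324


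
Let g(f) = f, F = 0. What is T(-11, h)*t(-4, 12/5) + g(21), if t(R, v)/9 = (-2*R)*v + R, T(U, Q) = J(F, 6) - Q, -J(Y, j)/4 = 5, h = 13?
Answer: -22467/5 ≈ -4493.4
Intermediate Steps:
J(Y, j) = -20 (J(Y, j) = -4*5 = -20)
T(U, Q) = -20 - Q
t(R, v) = 9*R - 18*R*v (t(R, v) = 9*((-2*R)*v + R) = 9*(-2*R*v + R) = 9*(R - 2*R*v) = 9*R - 18*R*v)
T(-11, h)*t(-4, 12/5) + g(21) = (-20 - 1*13)*(9*(-4)*(1 - 24/5)) + 21 = (-20 - 13)*(9*(-4)*(1 - 24/5)) + 21 = -297*(-4)*(1 - 2*12/5) + 21 = -297*(-4)*(1 - 24/5) + 21 = -297*(-4)*(-19)/5 + 21 = -33*684/5 + 21 = -22572/5 + 21 = -22467/5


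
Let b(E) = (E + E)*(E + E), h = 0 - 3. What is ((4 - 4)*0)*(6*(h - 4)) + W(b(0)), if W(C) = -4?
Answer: -4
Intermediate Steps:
h = -3
b(E) = 4*E² (b(E) = (2*E)*(2*E) = 4*E²)
((4 - 4)*0)*(6*(h - 4)) + W(b(0)) = ((4 - 4)*0)*(6*(-3 - 4)) - 4 = (0*0)*(6*(-7)) - 4 = 0*(-42) - 4 = 0 - 4 = -4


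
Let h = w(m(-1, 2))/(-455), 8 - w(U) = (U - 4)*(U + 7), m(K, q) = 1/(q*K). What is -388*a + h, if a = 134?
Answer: -94625589/1820 ≈ -51992.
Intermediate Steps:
m(K, q) = 1/(K*q)
w(U) = 8 - (-4 + U)*(7 + U) (w(U) = 8 - (U - 4)*(U + 7) = 8 - (-4 + U)*(7 + U))
h = -149/1820 (h = (36 - (1/(-1*2))² - 3/((-1)*2))/(-455) = (36 - (-1*½)² - (-3)/2)*(-1/455) = (36 - (-½)² - 3*(-½))*(-1/455) = (36 - 1*¼ + 3/2)*(-1/455) = (36 - ¼ + 3/2)*(-1/455) = (149/4)*(-1/455) = -149/1820 ≈ -0.081868)
-388*a + h = -388*134 - 149/1820 = -51992 - 149/1820 = -94625589/1820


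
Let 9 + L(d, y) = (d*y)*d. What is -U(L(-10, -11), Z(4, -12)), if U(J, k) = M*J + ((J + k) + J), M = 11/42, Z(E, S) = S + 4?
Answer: 105691/42 ≈ 2516.5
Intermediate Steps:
Z(E, S) = 4 + S
L(d, y) = -9 + y*d² (L(d, y) = -9 + (d*y)*d = -9 + y*d²)
M = 11/42 (M = 11*(1/42) = 11/42 ≈ 0.26190)
U(J, k) = k + 95*J/42 (U(J, k) = 11*J/42 + ((J + k) + J) = 11*J/42 + (k + 2*J) = k + 95*J/42)
-U(L(-10, -11), Z(4, -12)) = -((4 - 12) + 95*(-9 - 11*(-10)²)/42) = -(-8 + 95*(-9 - 11*100)/42) = -(-8 + 95*(-9 - 1100)/42) = -(-8 + (95/42)*(-1109)) = -(-8 - 105355/42) = -1*(-105691/42) = 105691/42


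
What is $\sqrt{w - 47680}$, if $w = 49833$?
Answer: $\sqrt{2153} \approx 46.4$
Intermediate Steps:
$\sqrt{w - 47680} = \sqrt{49833 - 47680} = \sqrt{2153}$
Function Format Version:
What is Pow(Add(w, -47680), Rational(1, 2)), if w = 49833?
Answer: Pow(2153, Rational(1, 2)) ≈ 46.400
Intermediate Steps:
Pow(Add(w, -47680), Rational(1, 2)) = Pow(Add(49833, -47680), Rational(1, 2)) = Pow(2153, Rational(1, 2))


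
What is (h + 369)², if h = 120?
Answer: 239121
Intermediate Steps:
(h + 369)² = (120 + 369)² = 489² = 239121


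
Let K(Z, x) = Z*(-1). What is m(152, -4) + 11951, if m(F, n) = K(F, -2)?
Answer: 11799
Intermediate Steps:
K(Z, x) = -Z
m(F, n) = -F
m(152, -4) + 11951 = -1*152 + 11951 = -152 + 11951 = 11799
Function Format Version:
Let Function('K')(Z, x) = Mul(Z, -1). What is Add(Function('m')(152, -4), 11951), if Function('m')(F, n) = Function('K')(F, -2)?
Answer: 11799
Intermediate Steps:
Function('K')(Z, x) = Mul(-1, Z)
Function('m')(F, n) = Mul(-1, F)
Add(Function('m')(152, -4), 11951) = Add(Mul(-1, 152), 11951) = Add(-152, 11951) = 11799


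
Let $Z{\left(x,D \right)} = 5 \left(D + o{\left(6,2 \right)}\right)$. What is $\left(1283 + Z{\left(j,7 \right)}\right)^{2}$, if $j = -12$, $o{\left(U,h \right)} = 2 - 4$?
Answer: $1710864$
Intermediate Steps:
$o{\left(U,h \right)} = -2$
$Z{\left(x,D \right)} = -10 + 5 D$ ($Z{\left(x,D \right)} = 5 \left(D - 2\right) = 5 \left(-2 + D\right) = -10 + 5 D$)
$\left(1283 + Z{\left(j,7 \right)}\right)^{2} = \left(1283 + \left(-10 + 5 \cdot 7\right)\right)^{2} = \left(1283 + \left(-10 + 35\right)\right)^{2} = \left(1283 + 25\right)^{2} = 1308^{2} = 1710864$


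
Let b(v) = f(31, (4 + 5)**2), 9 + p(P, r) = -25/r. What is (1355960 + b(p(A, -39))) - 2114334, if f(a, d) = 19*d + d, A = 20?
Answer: -756754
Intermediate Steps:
p(P, r) = -9 - 25/r
f(a, d) = 20*d
b(v) = 1620 (b(v) = 20*(4 + 5)**2 = 20*9**2 = 20*81 = 1620)
(1355960 + b(p(A, -39))) - 2114334 = (1355960 + 1620) - 2114334 = 1357580 - 2114334 = -756754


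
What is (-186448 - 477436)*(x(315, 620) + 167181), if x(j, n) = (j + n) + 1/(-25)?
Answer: -2790237399716/25 ≈ -1.1161e+11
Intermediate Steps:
x(j, n) = -1/25 + j + n (x(j, n) = (j + n) - 1/25 = -1/25 + j + n)
(-186448 - 477436)*(x(315, 620) + 167181) = (-186448 - 477436)*((-1/25 + 315 + 620) + 167181) = -663884*(23374/25 + 167181) = -663884*4202899/25 = -2790237399716/25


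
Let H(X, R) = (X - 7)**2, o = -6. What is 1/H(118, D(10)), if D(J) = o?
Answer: 1/12321 ≈ 8.1162e-5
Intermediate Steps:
D(J) = -6
H(X, R) = (-7 + X)**2
1/H(118, D(10)) = 1/((-7 + 118)**2) = 1/(111**2) = 1/12321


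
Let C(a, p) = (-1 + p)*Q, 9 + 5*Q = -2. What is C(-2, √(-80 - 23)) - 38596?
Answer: -192969/5 - 11*I*√103/5 ≈ -38594.0 - 22.328*I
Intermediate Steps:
Q = -11/5 (Q = -9/5 + (⅕)*(-2) = -9/5 - ⅖ = -11/5 ≈ -2.2000)
C(a, p) = 11/5 - 11*p/5 (C(a, p) = (-1 + p)*(-11/5) = 11/5 - 11*p/5)
C(-2, √(-80 - 23)) - 38596 = (11/5 - 11*√(-80 - 23)/5) - 38596 = (11/5 - 11*I*√103/5) - 38596 = -192969/5 - 11*I*√103/5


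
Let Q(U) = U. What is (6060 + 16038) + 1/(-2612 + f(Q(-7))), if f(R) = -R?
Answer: 57565289/2605 ≈ 22098.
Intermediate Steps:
(6060 + 16038) + 1/(-2612 + f(Q(-7))) = (6060 + 16038) + 1/(-2612 - 1*(-7)) = 22098 + 1/(-2612 + 7) = 22098 + 1/(-2605) = 22098 - 1/2605 = 57565289/2605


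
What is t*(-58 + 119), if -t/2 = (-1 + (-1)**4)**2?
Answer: 0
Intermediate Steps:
t = 0 (t = -2*(-1 + (-1)**4)**2 = -2*(-1 + 1)**2 = -2*0**2 = -2*0 = 0)
t*(-58 + 119) = 0*(-58 + 119) = 0*61 = 0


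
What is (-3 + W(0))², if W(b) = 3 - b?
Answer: 0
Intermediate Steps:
(-3 + W(0))² = (-3 + (3 - 1*0))² = (-3 + (3 + 0))² = (-3 + 3)² = 0² = 0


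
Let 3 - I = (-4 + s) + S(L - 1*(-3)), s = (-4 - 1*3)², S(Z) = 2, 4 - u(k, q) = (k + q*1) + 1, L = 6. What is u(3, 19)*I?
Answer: 836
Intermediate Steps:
u(k, q) = 3 - k - q (u(k, q) = 4 - ((k + q*1) + 1) = 4 - ((k + q) + 1) = 4 - (1 + k + q) = 4 + (-1 - k - q) = 3 - k - q)
s = 49 (s = (-4 - 3)² = (-7)² = 49)
I = -44 (I = 3 - ((-4 + 49) + 2) = 3 - (45 + 2) = 3 - 1*47 = 3 - 47 = -44)
u(3, 19)*I = (3 - 1*3 - 1*19)*(-44) = (3 - 3 - 19)*(-44) = -19*(-44) = 836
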